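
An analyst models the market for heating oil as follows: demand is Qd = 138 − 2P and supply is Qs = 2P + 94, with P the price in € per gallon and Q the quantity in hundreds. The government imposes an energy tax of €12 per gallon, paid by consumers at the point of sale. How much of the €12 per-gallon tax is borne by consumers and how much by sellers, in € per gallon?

Without the tax, 138 − 2P = 2P + 94 gives 4P = 44, so P* = €11 and Q* = 116.
With the tax collected from consumers, demand (in seller-price terms) shifts: Qd = 138 − 2(P + 12).
Solving gives Q = 104 with consumers paying €17 and sellers receiving €5 (the €12 wedge).
Burden on consumers: €6; on sellers: €6. (They sum to €12.)

Consumers bear €6 per gallon; sellers bear €6 per gallon.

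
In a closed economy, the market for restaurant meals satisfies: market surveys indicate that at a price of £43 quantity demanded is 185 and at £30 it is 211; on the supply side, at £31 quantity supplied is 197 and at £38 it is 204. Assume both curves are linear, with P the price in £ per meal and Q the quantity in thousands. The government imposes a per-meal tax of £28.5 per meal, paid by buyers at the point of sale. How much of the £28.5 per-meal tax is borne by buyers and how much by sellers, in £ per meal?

Demand slope: (211 − 185)/(30 − 43) = -2, so Qd = 271 − 2P.
Supply slope: (204 − 197)/(38 − 31) = 1, so Qs = P + 166.
Without the tax, 271 − 2P = P + 166 gives 3P = 105, so P* = £35 and Q* = 201.
With the tax collected from buyers, demand (in seller-price terms) shifts: Qd = 271 − 2(P + 28.5).
New equilibrium: buyers pay £44.5, sellers receive £16, Q = 182. (Wedge: Pb − Ps = 28.5.)
Burden on buyers: £9.5; on sellers: £19. (They sum to £28.5.)
The less price-elastic side of the market bears the larger share of a per-unit tax.

Buyers bear £9.5 per meal; sellers bear £19 per meal.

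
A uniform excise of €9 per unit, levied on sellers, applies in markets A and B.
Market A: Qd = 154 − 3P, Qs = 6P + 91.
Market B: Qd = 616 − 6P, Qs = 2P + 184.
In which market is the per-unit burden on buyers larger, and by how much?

Market A, by €3.75.

Market A: pre-tax P* = €7, Q* = 133; post-tax Q = 115; per-unit burden on buyers = €6.
Market B: pre-tax P* = €54, Q* = 292; post-tax Q = 278.5; per-unit burden on buyers = €2.25.
Difference: €6 vs €2.25 → market A is larger by €3.75.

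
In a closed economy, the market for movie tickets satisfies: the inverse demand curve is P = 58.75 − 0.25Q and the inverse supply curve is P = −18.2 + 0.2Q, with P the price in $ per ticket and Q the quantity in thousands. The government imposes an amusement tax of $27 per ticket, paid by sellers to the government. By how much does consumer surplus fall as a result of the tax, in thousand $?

Consumer surplus falls by $2115 thousand.

Inverting to Q(P) form: Qd = 235 − 4P; Qs = 5P + 91.
Without the tax, 235 − 4P = 5P + 91 gives 9P = 144, so P* = $16 and Q* = 171.
With the tax collected from sellers, supply shifts: Qs = 5(P − 27) + 91.
New equilibrium: consumers pay $31, sellers receive $4, Q = 111. (Wedge: Pb − Ps = 27.)
ΔCS is the trapezoid between Q = 111 and Q = 171 of height $15: ½ · (171 + 111) · 15 = $2115.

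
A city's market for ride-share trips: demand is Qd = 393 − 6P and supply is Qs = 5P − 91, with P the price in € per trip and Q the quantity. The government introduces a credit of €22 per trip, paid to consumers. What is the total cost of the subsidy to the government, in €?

Government outlay = €4158.

Before the subsidy: set 393 − 6P = 5P − 91 → P* = €44, Q* = 129.
With a per-unit subsidy paid to consumers, each effectively pays P − 22, so demand becomes Qd = 393 − 6(P − 22).
New equilibrium: consumers pay €34, suppliers receive €56, Q = 189. (Wedge: Pb − Ps = −22.)
Outlay = t · Q = 22 · 189 = €4158.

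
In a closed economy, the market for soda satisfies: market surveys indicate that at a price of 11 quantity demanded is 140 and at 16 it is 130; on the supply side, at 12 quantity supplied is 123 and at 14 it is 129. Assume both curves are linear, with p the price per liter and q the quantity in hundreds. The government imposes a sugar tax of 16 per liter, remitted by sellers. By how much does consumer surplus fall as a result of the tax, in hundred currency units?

Consumer surplus falls by 1175.04 hundred.

Demand slope: (130 − 140)/(16 − 11) = -2, so qd = 162 − 2p.
Supply slope: (129 − 123)/(14 − 12) = 3, so qs = 3p + 87.
Before the tax: set 162 − 2p = 3p + 87 → p* = 15, q* = 132.
With the tax collected from sellers, supply shifts: qs = 3(p − 16) + 87.
Solving gives q = 112.8 with buyers paying 24.6 and sellers receiving 8.6 (the 16 wedge).
ΔCS is the trapezoid between Q = 112.8 and Q = 132 of height 9.6: ½ · (132 + 112.8) · 9.6 = 1175.04.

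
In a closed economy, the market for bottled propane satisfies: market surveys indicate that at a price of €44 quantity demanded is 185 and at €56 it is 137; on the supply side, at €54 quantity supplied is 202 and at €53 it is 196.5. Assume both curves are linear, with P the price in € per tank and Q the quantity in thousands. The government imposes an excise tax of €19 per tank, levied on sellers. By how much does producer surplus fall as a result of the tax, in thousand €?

Demand slope: (137 − 185)/(56 − 44) = -4, so Qd = 361 − 4P.
Supply slope: (196.5 − 202)/(53 − 54) = 5.5, so Qs = 5.5P − 95.
Without the tax, 361 − 4P = 5.5P − 95 gives 9.5P = 456, so P* = €48 and Q* = 169.
With the tax collected from sellers, supply shifts: Qs = 5.5(P − 19) − 95.
New equilibrium: consumers pay €59, sellers receive €40, Q = 125. (Wedge: Pb − Ps = 19.)
ΔPS is the trapezoid between Q = 125 and Q = 169 of height €8: ½ · (169 + 125) · 8 = €1176.

Producer surplus falls by €1176 thousand.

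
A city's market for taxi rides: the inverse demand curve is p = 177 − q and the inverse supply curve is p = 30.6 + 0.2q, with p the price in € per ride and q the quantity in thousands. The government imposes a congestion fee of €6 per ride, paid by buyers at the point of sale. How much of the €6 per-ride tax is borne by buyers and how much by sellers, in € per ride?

Rewrite in direct form: qd = 177 − p and qs = 5p − 153.
Before the tax: set 177 − p = 5p − 153 → p* = €55, q* = 122.
With the tax collected from buyers, demand (in seller-price terms) shifts: qd = 177 − (p + 6).
New equilibrium: buyers pay €60, sellers receive €54, q = 117. (Wedge: pb − ps = 6.)
Burden on buyers: €5; on sellers: €1. (They sum to €6.)
The less price-elastic side of the market bears the larger share of a per-unit tax.

Buyers bear €5 per ride; sellers bear €1 per ride.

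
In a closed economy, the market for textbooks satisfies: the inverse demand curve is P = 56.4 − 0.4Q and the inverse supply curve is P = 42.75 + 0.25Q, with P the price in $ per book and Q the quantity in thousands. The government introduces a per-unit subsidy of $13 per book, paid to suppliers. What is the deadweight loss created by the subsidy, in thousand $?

Deadweight loss = $130 thousand.

Inverting to Q(P) form: Qd = 141 − 2.5P; Qs = 4P − 171.
Before the subsidy: set 141 − 2.5P = 4P − 171 → P* = $48, Q* = 21.
With a per-unit subsidy paid to suppliers, each receives P + 13 per unit sold, so supply becomes Qs = 4(P + 13) − 171.
New equilibrium: consumers pay $40, suppliers receive $53, Q = 41. (Wedge: Pb − Ps = −13.)
Quantity rises by |ΔQ| = |21 − 41| = 20.
DWL = ½ · t · |ΔQ| = ½ · 13 · 20 = $130.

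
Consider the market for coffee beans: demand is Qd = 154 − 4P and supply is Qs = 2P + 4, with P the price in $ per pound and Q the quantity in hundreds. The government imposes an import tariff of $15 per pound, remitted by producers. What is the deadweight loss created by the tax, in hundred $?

Deadweight loss = $150 hundred.

Before the tax: set 154 − 4P = 2P + 4 → P* = $25, Q* = 54.
With the tax collected from producers, supply shifts: Qs = 2(P − 15) + 4.
Solving gives Q = 34 with consumers paying $30 and producers receiving $15 (the $15 wedge).
Quantity falls by |ΔQ| = |54 − 34| = 20.
DWL = ½ · t · |ΔQ| = ½ · 15 · 20 = $150.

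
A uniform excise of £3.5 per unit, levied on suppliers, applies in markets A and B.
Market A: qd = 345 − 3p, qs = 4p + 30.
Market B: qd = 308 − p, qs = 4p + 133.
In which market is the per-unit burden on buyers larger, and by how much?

Market A: pre-tax p* = £45, q* = 210; post-tax q = 204; per-unit burden on buyers = £2.
Market B: pre-tax p* = £35, q* = 273; post-tax q = 270.2; per-unit burden on buyers = £2.8.
Difference: £2 vs £2.8 → market B is larger by £0.8.

Market B, by £0.8.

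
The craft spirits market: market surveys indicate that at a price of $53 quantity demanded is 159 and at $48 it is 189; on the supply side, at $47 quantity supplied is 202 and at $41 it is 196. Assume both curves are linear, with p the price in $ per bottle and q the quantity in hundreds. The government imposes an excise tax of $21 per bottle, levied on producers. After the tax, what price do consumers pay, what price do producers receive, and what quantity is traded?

Demand slope: (189 − 159)/(48 − 53) = -6, so qd = 477 − 6p.
Supply slope: (196 − 202)/(41 − 47) = 1, so qs = p + 155.
Without the tax, 477 − 6p = p + 155 gives 7p = 322, so p* = $46 and q* = 201.
With the tax collected from producers, supply shifts: qs = (p − 21) + 155.
Solving gives q = 183 with consumers paying $49 and producers receiving $28 (the $21 wedge).

Consumers pay $49; producers receive $28; quantity = 183.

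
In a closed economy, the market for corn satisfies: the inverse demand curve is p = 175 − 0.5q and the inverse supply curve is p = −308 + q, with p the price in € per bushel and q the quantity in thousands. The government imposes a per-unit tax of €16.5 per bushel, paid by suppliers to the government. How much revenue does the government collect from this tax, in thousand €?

Tax revenue = €5131.5 thousand.

Inverting to q(p) form: qd = 350 − 2p; qs = p + 308.
Before the tax: set 350 − 2p = p + 308 → p* = €14, q* = 322.
With the tax collected from suppliers, supply shifts: qs = (p − 16.5) + 308.
New equilibrium: consumers pay €19.5, suppliers receive €3, q = 311. (Wedge: pb − ps = 16.5.)
Revenue = t · Q = 16.5 · 311 = €5131.5.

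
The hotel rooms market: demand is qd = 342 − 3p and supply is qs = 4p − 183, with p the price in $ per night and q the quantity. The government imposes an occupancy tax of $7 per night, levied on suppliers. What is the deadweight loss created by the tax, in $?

Deadweight loss = $42.

Without the tax, 342 − 3p = 4p − 183 gives 7p = 525, so p* = $75 and q* = 117.
With the tax collected from suppliers, supply shifts: qs = 4(p − 7) − 183.
Solving gives q = 105 with buyers paying $79 and suppliers receiving $72 (the $7 wedge).
Quantity falls by |ΔQ| = |117 − 105| = 12.
DWL = ½ · t · |ΔQ| = ½ · 7 · 12 = $42.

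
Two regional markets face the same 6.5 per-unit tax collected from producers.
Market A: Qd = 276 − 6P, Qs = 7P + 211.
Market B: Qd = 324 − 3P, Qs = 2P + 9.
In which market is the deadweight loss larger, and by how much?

Market A: pre-tax P* = 5, Q* = 246; post-tax Q = 225; deadweight loss = 68.25.
Market B: pre-tax P* = 63, Q* = 135; post-tax Q = 127.2; deadweight loss = 25.35.
Difference: 68.25 vs 25.35 → market A is larger by 42.9.

Market A, by 42.9.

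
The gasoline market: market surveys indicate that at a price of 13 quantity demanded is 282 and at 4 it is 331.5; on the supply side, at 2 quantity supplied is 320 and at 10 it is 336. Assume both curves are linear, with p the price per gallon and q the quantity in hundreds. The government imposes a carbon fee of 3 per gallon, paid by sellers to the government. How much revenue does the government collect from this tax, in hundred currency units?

Demand slope: (331.5 − 282)/(4 − 13) = -5.5, so qd = 353.5 − 5.5p.
Supply slope: (336 − 320)/(10 − 2) = 2, so qs = 2p + 316.
Before the tax: set 353.5 − 5.5p = 2p + 316 → p* = 5, q* = 326.
With the tax collected from sellers, supply shifts: qs = 2(p − 3) + 316.
New equilibrium: buyers pay 5.8, sellers receive 2.8, q = 321.6. (Wedge: pb − ps = 3.)
Revenue = t · Q = 3 · 321.6 = 964.8.

Tax revenue = 964.8 hundred.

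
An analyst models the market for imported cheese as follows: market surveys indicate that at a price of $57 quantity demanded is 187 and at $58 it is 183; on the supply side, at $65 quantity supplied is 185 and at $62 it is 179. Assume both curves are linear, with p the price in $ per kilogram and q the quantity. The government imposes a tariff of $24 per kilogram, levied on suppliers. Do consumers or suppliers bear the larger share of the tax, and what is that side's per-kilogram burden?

Demand slope: (183 − 187)/(58 − 57) = -4, so qd = 415 − 4p.
Supply slope: (179 − 185)/(62 − 65) = 2, so qs = 2p + 55.
Without the tax, 415 − 4p = 2p + 55 gives 6p = 360, so p* = $60 and q* = 175.
With the tax collected from suppliers, supply shifts: qs = 2(p − 24) + 55.
Solving gives q = 143 with consumers paying $68 and suppliers receiving $44 (the $24 wedge).
Per-kilogram burden: consumers $8, suppliers $16.
Suppliers take the larger share because supply is less price-elastic here (demand slope 4 vs supply slope 2).
The less price-elastic side of the market bears the larger share of a per-unit tax.

Suppliers bear the larger share: $16 per kilogram.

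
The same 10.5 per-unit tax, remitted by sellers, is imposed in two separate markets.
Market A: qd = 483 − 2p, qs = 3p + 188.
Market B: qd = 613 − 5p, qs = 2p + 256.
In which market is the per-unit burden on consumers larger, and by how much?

Market A: pre-tax p* = 59, q* = 365; post-tax q = 352.4; per-unit burden on consumers = 6.3.
Market B: pre-tax p* = 51, q* = 358; post-tax q = 343; per-unit burden on consumers = 3.
Difference: 6.3 vs 3 → market A is larger by 3.3.

Market A, by 3.3.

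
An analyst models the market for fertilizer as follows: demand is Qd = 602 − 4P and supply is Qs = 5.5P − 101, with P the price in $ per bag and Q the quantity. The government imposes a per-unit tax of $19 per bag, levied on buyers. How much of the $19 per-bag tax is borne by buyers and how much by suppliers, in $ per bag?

Buyers bear $11 per bag; suppliers bear $8 per bag.

Before the tax: set 602 − 4P = 5.5P − 101 → P* = $74, Q* = 306.
With the tax collected from buyers, demand (in seller-price terms) shifts: Qd = 602 − 4(P + 19).
Solving gives Q = 262 with buyers paying $85 and suppliers receiving $66 (the $19 wedge).
Burden on buyers: $11; on suppliers: $8. (They sum to $19.)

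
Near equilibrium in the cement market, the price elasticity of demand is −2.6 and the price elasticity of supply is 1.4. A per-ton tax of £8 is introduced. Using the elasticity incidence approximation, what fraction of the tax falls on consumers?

Consumers' share ≈ 0.35.

Incidence ratio: consumers' share ≈ εs / (εs + |εd|) = 1.4 / (1.4 + 2.6) = 0.35.
Supply is the less elastic side, so consumers bear the smaller share.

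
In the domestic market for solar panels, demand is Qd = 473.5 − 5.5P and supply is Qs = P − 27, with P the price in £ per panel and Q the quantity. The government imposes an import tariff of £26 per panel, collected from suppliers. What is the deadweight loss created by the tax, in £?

Deadweight loss = £286.

Without the tax, 473.5 − 5.5P = P − 27 gives 6.5P = 500.5, so P* = £77 and Q* = 50.
With the tax collected from suppliers, supply shifts: Qs = (P − 26) − 27.
Solving gives Q = 28 with consumers paying £81 and suppliers receiving £55 (the £26 wedge).
Quantity falls by |ΔQ| = |50 − 28| = 22.
DWL = ½ · t · |ΔQ| = ½ · 26 · 22 = £286.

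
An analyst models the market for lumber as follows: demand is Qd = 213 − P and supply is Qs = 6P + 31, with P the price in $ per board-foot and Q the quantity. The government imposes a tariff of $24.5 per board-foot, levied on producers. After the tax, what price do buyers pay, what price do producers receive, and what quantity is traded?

Buyers pay $47; producers receive $22.5; quantity = 166.

Without the tax, 213 − P = 6P + 31 gives 7P = 182, so P* = $26 and Q* = 187.
With the tax collected from producers, supply shifts: Qs = 6(P − 24.5) + 31.
New equilibrium: buyers pay $47, producers receive $22.5, Q = 166. (Wedge: Pb − Ps = 24.5.)
The less price-elastic side of the market bears the larger share of a per-unit tax.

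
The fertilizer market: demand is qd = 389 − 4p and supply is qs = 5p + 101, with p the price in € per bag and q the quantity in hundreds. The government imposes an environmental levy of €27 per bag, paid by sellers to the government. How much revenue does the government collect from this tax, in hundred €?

Tax revenue = €5427 hundred.

Without the tax, 389 − 4p = 5p + 101 gives 9p = 288, so p* = €32 and q* = 261.
With the tax collected from sellers, supply shifts: qs = 5(p − 27) + 101.
New equilibrium: buyers pay €47, sellers receive €20, q = 201. (Wedge: pb − ps = 27.)
Revenue = t · Q = 27 · 201 = €5427.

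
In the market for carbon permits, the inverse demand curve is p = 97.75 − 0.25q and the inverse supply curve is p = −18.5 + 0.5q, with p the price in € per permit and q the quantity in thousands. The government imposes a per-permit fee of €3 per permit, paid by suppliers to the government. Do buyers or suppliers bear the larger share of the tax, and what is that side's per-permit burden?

Suppliers bear the larger share: €2 per permit.

Rewrite in direct form: qd = 391 − 4p and qs = 2p + 37.
Without the tax, 391 − 4p = 2p + 37 gives 6p = 354, so p* = €59 and q* = 155.
With the tax collected from suppliers, supply shifts: qs = 2(p − 3) + 37.
New equilibrium: buyers pay €60, suppliers receive €57, q = 151. (Wedge: pb − ps = 3.)
Per-permit burden: buyers €1, suppliers €2.
Suppliers take the larger share because supply is less price-elastic here (demand slope 4 vs supply slope 2).
The less price-elastic side of the market bears the larger share of a per-unit tax.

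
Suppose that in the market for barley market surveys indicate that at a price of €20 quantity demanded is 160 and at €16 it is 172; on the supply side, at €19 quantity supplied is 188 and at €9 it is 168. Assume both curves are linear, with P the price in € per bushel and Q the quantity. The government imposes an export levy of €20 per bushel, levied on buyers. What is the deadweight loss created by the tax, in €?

Demand slope: (172 − 160)/(16 − 20) = -3, so Qd = 220 − 3P.
Supply slope: (168 − 188)/(9 − 19) = 2, so Qs = 2P + 150.
Before the tax: set 220 − 3P = 2P + 150 → P* = €14, Q* = 178.
With the tax collected from buyers, demand (in seller-price terms) shifts: Qd = 220 − 3(P + 20).
New equilibrium: buyers pay €22, sellers receive €2, Q = 154. (Wedge: Pb − Ps = 20.)
Quantity falls by |ΔQ| = |178 − 154| = 24.
DWL = ½ · t · |ΔQ| = ½ · 20 · 24 = €240.

Deadweight loss = €240.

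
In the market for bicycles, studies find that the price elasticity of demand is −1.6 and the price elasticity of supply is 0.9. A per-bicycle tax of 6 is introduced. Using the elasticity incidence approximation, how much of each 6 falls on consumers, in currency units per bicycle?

Consumers bear ≈ 2.16 per bicycle.

Incidence ratio: consumers' share ≈ εs / (εs + |εd|) = 0.9 / (0.9 + 1.6) = 0.36.
So consumers bear ≈ 0.36 × 6 = 2.16; suppliers bear 3.84.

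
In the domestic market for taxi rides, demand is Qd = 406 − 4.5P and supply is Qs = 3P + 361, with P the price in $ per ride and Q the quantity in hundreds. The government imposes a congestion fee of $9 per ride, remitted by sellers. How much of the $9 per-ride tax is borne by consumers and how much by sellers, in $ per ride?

Before the tax: set 406 − 4.5P = 3P + 361 → P* = $6, Q* = 379.
With the tax collected from sellers, supply shifts: Qs = 3(P − 9) + 361.
Solving gives Q = 362.8 with consumers paying $9.6 and sellers receiving $0.6 (the $9 wedge).
Burden on consumers: $3.6; on sellers: $5.4. (They sum to $9.)

Consumers bear $3.6 per ride; sellers bear $5.4 per ride.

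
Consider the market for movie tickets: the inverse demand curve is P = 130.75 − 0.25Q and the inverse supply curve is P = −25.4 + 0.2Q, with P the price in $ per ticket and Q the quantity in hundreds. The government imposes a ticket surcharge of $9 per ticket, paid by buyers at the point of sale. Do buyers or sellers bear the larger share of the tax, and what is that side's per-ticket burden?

Inverting to Q(P) form: Qd = 523 − 4P; Qs = 5P + 127.
Without the tax, 523 − 4P = 5P + 127 gives 9P = 396, so P* = $44 and Q* = 347.
With the tax collected from buyers, demand (in seller-price terms) shifts: Qd = 523 − 4(P + 9).
Solving gives Q = 327 with buyers paying $49 and sellers receiving $40 (the $9 wedge).
Per-ticket burden: buyers $5, sellers $4.
Buyers take the larger share because demand is less price-elastic here (demand slope 4 vs supply slope 5).

Buyers bear the larger share: $5 per ticket.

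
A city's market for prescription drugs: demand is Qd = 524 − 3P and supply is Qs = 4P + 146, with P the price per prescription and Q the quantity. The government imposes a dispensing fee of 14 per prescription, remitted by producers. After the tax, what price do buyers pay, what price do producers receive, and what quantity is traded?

Before the tax: set 524 − 3P = 4P + 146 → P* = 54, Q* = 362.
With the tax collected from producers, supply shifts: Qs = 4(P − 14) + 146.
New equilibrium: buyers pay 62, producers receive 48, Q = 338. (Wedge: Pb − Ps = 14.)

Buyers pay 62; producers receive 48; quantity = 338.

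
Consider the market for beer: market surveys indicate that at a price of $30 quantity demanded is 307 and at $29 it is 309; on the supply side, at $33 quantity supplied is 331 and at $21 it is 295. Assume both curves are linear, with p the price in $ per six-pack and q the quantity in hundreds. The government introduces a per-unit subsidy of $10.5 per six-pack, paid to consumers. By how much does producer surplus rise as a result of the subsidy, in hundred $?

Producer surplus rises by $1341.06 hundred.

Demand slope: (309 − 307)/(29 − 30) = -2, so qd = 367 − 2p.
Supply slope: (295 − 331)/(21 − 33) = 3, so qs = 3p + 232.
Before the subsidy: set 367 − 2p = 3p + 232 → p* = $27, q* = 313.
With a per-unit subsidy paid to consumers, each effectively pays p − 10.5, so demand becomes qd = 367 − 2(p − 10.5).
Solving gives q = 325.6 with consumers paying $20.7 and suppliers receiving $31.2 (the $10.5 wedge).
ΔPS is the trapezoid between Q = 325.6 and Q = 313 of height $4.2: ½ · (313 + 325.6) · 4.2 = $1341.06.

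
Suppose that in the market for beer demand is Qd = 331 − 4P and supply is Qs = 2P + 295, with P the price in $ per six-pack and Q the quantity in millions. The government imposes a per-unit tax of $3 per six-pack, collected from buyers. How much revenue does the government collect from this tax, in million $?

Tax revenue = $909 million.

Without the tax, 331 − 4P = 2P + 295 gives 6P = 36, so P* = $6 and Q* = 307.
With the tax collected from buyers, demand (in seller-price terms) shifts: Qd = 331 − 4(P + 3).
New equilibrium: buyers pay $7, producers receive $4, Q = 303. (Wedge: Pb − Ps = 3.)
Revenue = t · Q = 3 · 303 = $909.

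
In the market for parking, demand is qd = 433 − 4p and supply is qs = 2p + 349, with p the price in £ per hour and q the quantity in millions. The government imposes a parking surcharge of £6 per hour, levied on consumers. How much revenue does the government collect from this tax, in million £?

Without the tax, 433 − 4p = 2p + 349 gives 6p = 84, so p* = £14 and q* = 377.
With the tax collected from consumers, demand (in seller-price terms) shifts: qd = 433 − 4(p + 6).
New equilibrium: consumers pay £16, suppliers receive £10, q = 369. (Wedge: pb − ps = 6.)
Revenue = t · Q = 6 · 369 = £2214.

Tax revenue = £2214 million.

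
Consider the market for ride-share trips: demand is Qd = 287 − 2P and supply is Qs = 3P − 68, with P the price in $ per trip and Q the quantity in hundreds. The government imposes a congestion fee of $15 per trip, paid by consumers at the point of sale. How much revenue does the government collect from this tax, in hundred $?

Without the tax, 287 − 2P = 3P − 68 gives 5P = 355, so P* = $71 and Q* = 145.
With the tax collected from consumers, demand (in seller-price terms) shifts: Qd = 287 − 2(P + 15).
Solving gives Q = 127 with consumers paying $80 and sellers receiving $65 (the $15 wedge).
Revenue = t · Q = 15 · 127 = $1905.

Tax revenue = $1905 hundred.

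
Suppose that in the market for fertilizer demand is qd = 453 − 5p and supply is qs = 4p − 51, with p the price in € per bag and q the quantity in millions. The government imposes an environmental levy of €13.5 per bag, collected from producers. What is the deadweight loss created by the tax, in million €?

Before the tax: set 453 − 5p = 4p − 51 → p* = €56, q* = 173.
With the tax collected from producers, supply shifts: qs = 4(p − 13.5) − 51.
New equilibrium: buyers pay €62, producers receive €48.5, q = 143. (Wedge: pb − ps = 13.5.)
Quantity falls by |ΔQ| = |173 − 143| = 30.
DWL = ½ · t · |ΔQ| = ½ · 13.5 · 30 = €202.5.

Deadweight loss = €202.5 million.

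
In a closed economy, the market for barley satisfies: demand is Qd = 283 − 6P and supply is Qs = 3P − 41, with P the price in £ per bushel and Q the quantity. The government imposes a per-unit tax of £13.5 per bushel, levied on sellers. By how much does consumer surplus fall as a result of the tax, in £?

Consumer surplus falls by £240.75.

Before the tax: set 283 − 6P = 3P − 41 → P* = £36, Q* = 67.
With the tax collected from sellers, supply shifts: Qs = 3(P − 13.5) − 41.
New equilibrium: consumers pay £40.5, sellers receive £27, Q = 40. (Wedge: Pb − Ps = 13.5.)
ΔCS is the trapezoid between Q = 40 and Q = 67 of height £4.5: ½ · (67 + 40) · 4.5 = £240.75.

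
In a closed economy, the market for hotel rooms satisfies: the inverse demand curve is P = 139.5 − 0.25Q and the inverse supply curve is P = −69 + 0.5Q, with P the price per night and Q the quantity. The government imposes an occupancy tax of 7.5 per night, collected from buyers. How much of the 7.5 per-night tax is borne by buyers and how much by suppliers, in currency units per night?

Inverting to Q(P) form: Qd = 558 − 4P; Qs = 2P + 138.
Without the tax, 558 − 4P = 2P + 138 gives 6P = 420, so P* = 70 and Q* = 278.
With the tax collected from buyers, demand (in seller-price terms) shifts: Qd = 558 − 4(P + 7.5).
New equilibrium: buyers pay 72.5, suppliers receive 65, Q = 268. (Wedge: Pb − Ps = 7.5.)
Burden on buyers: 2.5; on suppliers: 5. (They sum to 7.5.)
The less price-elastic side of the market bears the larger share of a per-unit tax.

Buyers bear 2.5 per night; suppliers bear 5 per night.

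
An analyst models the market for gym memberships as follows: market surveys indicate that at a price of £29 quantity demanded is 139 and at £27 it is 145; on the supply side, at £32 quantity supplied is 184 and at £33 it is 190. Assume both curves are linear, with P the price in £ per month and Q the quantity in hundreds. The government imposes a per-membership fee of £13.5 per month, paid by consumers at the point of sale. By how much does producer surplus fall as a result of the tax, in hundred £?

Demand slope: (145 − 139)/(27 − 29) = -3, so Qd = 226 − 3P.
Supply slope: (190 − 184)/(33 − 32) = 6, so Qs = 6P − 8.
Before the tax: set 226 − 3P = 6P − 8 → P* = £26, Q* = 148.
With the tax collected from consumers, demand (in seller-price terms) shifts: Qd = 226 − 3(P + 13.5).
Solving gives Q = 121 with consumers paying £35 and producers receiving £21.5 (the £13.5 wedge).
ΔPS is the trapezoid between Q = 121 and Q = 148 of height £4.5: ½ · (148 + 121) · 4.5 = £605.25.

Producer surplus falls by £605.25 hundred.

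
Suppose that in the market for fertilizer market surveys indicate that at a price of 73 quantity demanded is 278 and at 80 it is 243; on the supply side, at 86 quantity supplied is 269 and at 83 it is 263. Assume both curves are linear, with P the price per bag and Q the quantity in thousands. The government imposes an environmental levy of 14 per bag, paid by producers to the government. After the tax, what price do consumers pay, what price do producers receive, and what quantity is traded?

Demand slope: (243 − 278)/(80 − 73) = -5, so Qd = 643 − 5P.
Supply slope: (263 − 269)/(83 − 86) = 2, so Qs = 2P + 97.
Before the tax: set 643 − 5P = 2P + 97 → P* = 78, Q* = 253.
With the tax collected from producers, supply shifts: Qs = 2(P − 14) + 97.
Solving gives Q = 233 with consumers paying 82 and producers receiving 68 (the 14 wedge).
The less price-elastic side of the market bears the larger share of a per-unit tax.

Consumers pay 82; producers receive 68; quantity = 233.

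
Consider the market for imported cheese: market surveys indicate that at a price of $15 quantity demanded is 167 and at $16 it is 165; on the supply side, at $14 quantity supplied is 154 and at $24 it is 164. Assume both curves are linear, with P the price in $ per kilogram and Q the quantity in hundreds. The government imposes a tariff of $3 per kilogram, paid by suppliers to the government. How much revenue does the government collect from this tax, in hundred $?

Tax revenue = $471 hundred.

Demand slope: (165 − 167)/(16 − 15) = -2, so Qd = 197 − 2P.
Supply slope: (164 − 154)/(24 − 14) = 1, so Qs = P + 140.
Before the tax: set 197 − 2P = P + 140 → P* = $19, Q* = 159.
With the tax collected from suppliers, supply shifts: Qs = (P − 3) + 140.
New equilibrium: buyers pay $20, suppliers receive $17, Q = 157. (Wedge: Pb − Ps = 3.)
Revenue = t · Q = 3 · 157 = $471.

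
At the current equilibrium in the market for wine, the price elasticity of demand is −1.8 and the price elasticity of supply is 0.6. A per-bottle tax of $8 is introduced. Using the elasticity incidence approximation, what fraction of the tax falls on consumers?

Consumers' share ≈ 0.25.

Incidence ratio: consumers' share ≈ εs / (εs + |εd|) = 0.6 / (0.6 + 1.8) = 0.25.
Supply is the less elastic side, so consumers bear the smaller share.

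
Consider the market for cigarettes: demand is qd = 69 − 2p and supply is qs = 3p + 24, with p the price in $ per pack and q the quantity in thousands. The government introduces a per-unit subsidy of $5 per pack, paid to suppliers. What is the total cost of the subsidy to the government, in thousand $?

Without the subsidy, 69 − 2p = 3p + 24 gives 5p = 45, so p* = $9 and q* = 51.
With a per-unit subsidy paid to suppliers, each receives p + 5 per unit sold, so supply becomes qs = 3(p + 5) + 24.
Solving gives q = 57 with consumers paying $6 and suppliers receiving $11 (the $5 wedge).
Outlay = t · Q = 5 · 57 = $285.

Government outlay = $285 thousand.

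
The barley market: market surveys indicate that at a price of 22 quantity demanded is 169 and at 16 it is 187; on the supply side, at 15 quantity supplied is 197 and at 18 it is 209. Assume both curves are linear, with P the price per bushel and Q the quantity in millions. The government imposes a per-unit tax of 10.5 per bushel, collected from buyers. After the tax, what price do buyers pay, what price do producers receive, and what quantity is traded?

Buyers pay 20; producers receive 9.5; quantity = 175.

Demand slope: (187 − 169)/(16 − 22) = -3, so Qd = 235 − 3P.
Supply slope: (209 − 197)/(18 − 15) = 4, so Qs = 4P + 137.
Before the tax: set 235 − 3P = 4P + 137 → P* = 14, Q* = 193.
With the tax collected from buyers, demand (in seller-price terms) shifts: Qd = 235 − 3(P + 10.5).
Solving gives Q = 175 with buyers paying 20 and producers receiving 9.5 (the 10.5 wedge).
The less price-elastic side of the market bears the larger share of a per-unit tax.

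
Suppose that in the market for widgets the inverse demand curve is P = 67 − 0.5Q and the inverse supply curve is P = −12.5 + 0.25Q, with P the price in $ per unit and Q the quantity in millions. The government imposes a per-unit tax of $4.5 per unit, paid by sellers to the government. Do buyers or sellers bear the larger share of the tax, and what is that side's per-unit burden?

Inverting to Q(P) form: Qd = 134 − 2P; Qs = 4P + 50.
Without the tax, 134 − 2P = 4P + 50 gives 6P = 84, so P* = $14 and Q* = 106.
With the tax collected from sellers, supply shifts: Qs = 4(P − 4.5) + 50.
Solving gives Q = 100 with buyers paying $17 and sellers receiving $12.5 (the $4.5 wedge).
Per-unit burden: buyers $3, sellers $1.5.
Buyers take the larger share because demand is less price-elastic here (demand slope 2 vs supply slope 4).
The less price-elastic side of the market bears the larger share of a per-unit tax.

Buyers bear the larger share: $3 per unit.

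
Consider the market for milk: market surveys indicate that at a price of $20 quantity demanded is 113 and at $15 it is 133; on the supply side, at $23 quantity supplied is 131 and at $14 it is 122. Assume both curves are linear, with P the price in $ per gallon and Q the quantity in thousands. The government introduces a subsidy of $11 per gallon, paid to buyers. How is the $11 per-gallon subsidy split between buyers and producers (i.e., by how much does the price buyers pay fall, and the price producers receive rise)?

Buyers gain $2.2 per gallon; producers gain $8.8 per gallon.

Demand slope: (133 − 113)/(15 − 20) = -4, so Qd = 193 − 4P.
Supply slope: (122 − 131)/(14 − 23) = 1, so Qs = P + 108.
Without the subsidy, 193 − 4P = P + 108 gives 5P = 85, so P* = $17 and Q* = 125.
With a per-unit subsidy paid to buyers, each effectively pays P − 11, so demand becomes Qd = 193 − 4(P − 11).
New equilibrium: buyers pay $14.8, producers receive $25.8, Q = 133.8. (Wedge: Pb − Ps = −11.)
Gain to buyers: $2.2; to producers: $8.8. (They sum to $11.)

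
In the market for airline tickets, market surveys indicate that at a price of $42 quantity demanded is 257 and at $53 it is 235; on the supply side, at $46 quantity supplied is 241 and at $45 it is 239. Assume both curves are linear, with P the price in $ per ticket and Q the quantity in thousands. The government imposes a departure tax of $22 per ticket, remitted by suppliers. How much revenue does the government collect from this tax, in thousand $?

Tax revenue = $4906 thousand.

Demand slope: (235 − 257)/(53 − 42) = -2, so Qd = 341 − 2P.
Supply slope: (239 − 241)/(45 − 46) = 2, so Qs = 2P + 149.
Without the tax, 341 − 2P = 2P + 149 gives 4P = 192, so P* = $48 and Q* = 245.
With the tax collected from suppliers, supply shifts: Qs = 2(P − 22) + 149.
Solving gives Q = 223 with buyers paying $59 and suppliers receiving $37 (the $22 wedge).
Revenue = t · Q = 22 · 223 = $4906.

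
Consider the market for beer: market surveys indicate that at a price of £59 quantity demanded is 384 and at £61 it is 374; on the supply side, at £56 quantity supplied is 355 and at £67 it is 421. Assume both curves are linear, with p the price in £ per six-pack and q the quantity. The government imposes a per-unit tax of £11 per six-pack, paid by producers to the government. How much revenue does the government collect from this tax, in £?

Demand slope: (374 − 384)/(61 − 59) = -5, so qd = 679 − 5p.
Supply slope: (421 − 355)/(67 − 56) = 6, so qs = 6p + 19.
Before the tax: set 679 − 5p = 6p + 19 → p* = £60, q* = 379.
With the tax collected from producers, supply shifts: qs = 6(p − 11) + 19.
New equilibrium: buyers pay £66, producers receive £55, q = 349. (Wedge: pb − ps = 11.)
Revenue = t · Q = 11 · 349 = £3839.

Tax revenue = £3839.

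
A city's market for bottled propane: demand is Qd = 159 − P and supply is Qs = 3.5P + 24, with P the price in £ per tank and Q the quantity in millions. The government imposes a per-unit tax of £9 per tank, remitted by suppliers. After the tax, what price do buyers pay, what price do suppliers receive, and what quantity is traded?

Before the tax: set 159 − P = 3.5P + 24 → P* = £30, Q* = 129.
With the tax collected from suppliers, supply shifts: Qs = 3.5(P − 9) + 24.
New equilibrium: buyers pay £37, suppliers receive £28, Q = 122. (Wedge: Pb − Ps = 9.)
The less price-elastic side of the market bears the larger share of a per-unit tax.

Buyers pay £37; suppliers receive £28; quantity = 122.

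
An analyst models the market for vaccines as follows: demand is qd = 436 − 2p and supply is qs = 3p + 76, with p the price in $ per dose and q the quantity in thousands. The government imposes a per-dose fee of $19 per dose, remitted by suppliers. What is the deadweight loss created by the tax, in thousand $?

Deadweight loss = $216.6 thousand.

Without the tax, 436 − 2p = 3p + 76 gives 5p = 360, so p* = $72 and q* = 292.
With the tax collected from suppliers, supply shifts: qs = 3(p − 19) + 76.
New equilibrium: consumers pay $83.4, suppliers receive $64.4, q = 269.2. (Wedge: pb − ps = 19.)
Quantity falls by |ΔQ| = |292 − 269.2| = 22.8.
DWL = ½ · t · |ΔQ| = ½ · 19 · 22.8 = $216.6.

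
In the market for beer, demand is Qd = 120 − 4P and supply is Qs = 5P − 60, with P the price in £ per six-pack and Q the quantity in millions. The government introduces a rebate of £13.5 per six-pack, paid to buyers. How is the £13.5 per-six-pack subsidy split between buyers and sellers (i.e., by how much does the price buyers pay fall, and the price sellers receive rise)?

Before the subsidy: set 120 − 4P = 5P − 60 → P* = £20, Q* = 40.
With a per-unit subsidy paid to buyers, each effectively pays P − 13.5, so demand becomes Qd = 120 − 4(P − 13.5).
Solving gives Q = 70 with buyers paying £12.5 and sellers receiving £26 (the £13.5 wedge).
Gain to buyers: £7.5; to sellers: £6. (They sum to £13.5.)

Buyers gain £7.5 per six-pack; sellers gain £6 per six-pack.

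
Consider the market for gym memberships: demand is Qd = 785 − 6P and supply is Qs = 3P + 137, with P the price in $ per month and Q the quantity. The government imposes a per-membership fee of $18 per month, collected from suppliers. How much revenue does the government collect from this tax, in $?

Tax revenue = $5706.

Before the tax: set 785 − 6P = 3P + 137 → P* = $72, Q* = 353.
With the tax collected from suppliers, supply shifts: Qs = 3(P − 18) + 137.
New equilibrium: consumers pay $78, suppliers receive $60, Q = 317. (Wedge: Pb − Ps = 18.)
Revenue = t · Q = 18 · 317 = $5706.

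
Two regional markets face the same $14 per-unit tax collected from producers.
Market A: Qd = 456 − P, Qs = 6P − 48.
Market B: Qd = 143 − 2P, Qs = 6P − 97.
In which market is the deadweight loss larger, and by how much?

Market B, by $63.

Market A: pre-tax P* = $72, Q* = 384; post-tax Q = 372; deadweight loss = $84.
Market B: pre-tax P* = $30, Q* = 83; post-tax Q = 62; deadweight loss = $147.
Difference: $84 vs $147 → market B is larger by $63.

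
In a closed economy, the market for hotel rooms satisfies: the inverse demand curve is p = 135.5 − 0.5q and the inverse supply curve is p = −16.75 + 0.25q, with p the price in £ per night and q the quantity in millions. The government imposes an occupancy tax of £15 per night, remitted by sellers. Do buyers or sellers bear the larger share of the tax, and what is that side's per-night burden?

Rewrite in direct form: qd = 271 − 2p and qs = 4p + 67.
Before the tax: set 271 − 2p = 4p + 67 → p* = £34, q* = 203.
With the tax collected from sellers, supply shifts: qs = 4(p − 15) + 67.
New equilibrium: buyers pay £44, sellers receive £29, q = 183. (Wedge: pb − ps = 15.)
Per-night burden: buyers £10, sellers £5.
Buyers take the larger share because demand is less price-elastic here (demand slope 2 vs supply slope 4).
The less price-elastic side of the market bears the larger share of a per-unit tax.

Buyers bear the larger share: £10 per night.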